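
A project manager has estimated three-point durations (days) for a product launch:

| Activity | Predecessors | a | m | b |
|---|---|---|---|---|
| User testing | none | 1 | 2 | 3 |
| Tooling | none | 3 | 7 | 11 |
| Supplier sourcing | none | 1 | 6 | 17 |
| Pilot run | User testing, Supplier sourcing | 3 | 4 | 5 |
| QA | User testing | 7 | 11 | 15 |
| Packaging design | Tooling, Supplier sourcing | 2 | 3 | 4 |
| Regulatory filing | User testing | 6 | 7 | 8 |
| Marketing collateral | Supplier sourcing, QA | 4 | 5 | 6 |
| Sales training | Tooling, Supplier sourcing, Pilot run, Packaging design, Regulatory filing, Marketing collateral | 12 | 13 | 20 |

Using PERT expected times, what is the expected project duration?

32 days

te_User testing = (1 + 4·2 + 3)/6 = 12/6 = 2
te_Tooling = (3 + 4·7 + 11)/6 = 42/6 = 7
te_Supplier sourcing = (1 + 4·6 + 17)/6 = 42/6 = 7
te_Pilot run = (3 + 4·4 + 5)/6 = 24/6 = 4
te_QA = (7 + 4·11 + 15)/6 = 66/6 = 11
te_Packaging design = (2 + 4·3 + 4)/6 = 18/6 = 3
te_Regulatory filing = (6 + 4·7 + 8)/6 = 42/6 = 7
te_Marketing collateral = (4 + 4·5 + 6)/6 = 30/6 = 5
te_Sales training = (12 + 4·13 + 20)/6 = 84/6 = 14

Forward pass:
ES_User testing = 0; EF_User testing = 2
ES_Tooling = 0; EF_Tooling = 7
ES_Supplier sourcing = 0; EF_Supplier sourcing = 7
ES_Pilot run = max(EF_User testing=2, EF_Supplier sourcing=7) = 7; EF_Pilot run = 7+4 = 11
ES_QA = 2; EF_QA = 2+11 = 13
ES_Packaging design = max(EF_Tooling=7, EF_Supplier sourcing=7) = 7; EF_Packaging design = 7+3 = 10
ES_Regulatory filing = 2; EF_Regulatory filing = 2+7 = 9
ES_Marketing collateral = max(EF_Supplier sourcing=7, EF_QA=13) = 13; EF_Marketing collateral = 13+5 = 18
ES_Sales training = max(EF_Tooling=7, EF_Supplier sourcing=7, EF_Pilot run=11, EF_Packaging design=10, EF_Regulatory filing=9, EF_Marketing collateral=18) = 18; EF_Sales training = 18+14 = 32
Expected project duration μ = 32 days. Critical path: User testing → QA → Marketing collateral → Sales training.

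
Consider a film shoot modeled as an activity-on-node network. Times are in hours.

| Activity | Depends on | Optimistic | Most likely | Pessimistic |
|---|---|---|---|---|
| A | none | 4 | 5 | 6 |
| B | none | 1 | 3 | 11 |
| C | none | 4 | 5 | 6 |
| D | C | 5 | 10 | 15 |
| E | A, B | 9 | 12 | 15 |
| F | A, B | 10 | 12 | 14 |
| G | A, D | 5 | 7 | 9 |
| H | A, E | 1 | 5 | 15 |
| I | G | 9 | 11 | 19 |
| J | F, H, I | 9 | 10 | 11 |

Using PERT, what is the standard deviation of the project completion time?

2.49 hours

te_A = (4 + 4·5 + 6)/6 = 30/6 = 5; σ²_A = ((6−4)/6)² = 0.111
te_B = (1 + 4·3 + 11)/6 = 24/6 = 4; σ²_B = ((11−1)/6)² = 2.778
te_C = (4 + 4·5 + 6)/6 = 30/6 = 5; σ²_C = ((6−4)/6)² = 0.111
te_D = (5 + 4·10 + 15)/6 = 60/6 = 10; σ²_D = ((15−5)/6)² = 2.778
te_E = (9 + 4·12 + 15)/6 = 72/6 = 12; σ²_E = ((15−9)/6)² = 1.000
te_F = (10 + 4·12 + 14)/6 = 72/6 = 12; σ²_F = ((14−10)/6)² = 0.444
te_G = (5 + 4·7 + 9)/6 = 42/6 = 7; σ²_G = ((9−5)/6)² = 0.444
te_H = (1 + 4·5 + 15)/6 = 36/6 = 6; σ²_H = ((15−1)/6)² = 5.444
te_I = (9 + 4·11 + 19)/6 = 72/6 = 12; σ²_I = ((19−9)/6)² = 2.778
te_J = (9 + 4·10 + 11)/6 = 60/6 = 10; σ²_J = ((11−9)/6)² = 0.111

Forward pass:
ES_A = 0; EF_A = 5
ES_B = 0; EF_B = 4
ES_C = 0; EF_C = 5
ES_D = 5; EF_D = 5+10 = 15
ES_E = max(EF_A=5, EF_B=4) = 5; EF_E = 5+12 = 17
ES_F = max(EF_A=5, EF_B=4) = 5; EF_F = 5+12 = 17
ES_G = max(EF_A=5, EF_D=15) = 15; EF_G = 15+7 = 22
ES_H = max(EF_A=5, EF_E=17) = 17; EF_H = 17+6 = 23
ES_I = 22; EF_I = 22+12 = 34
ES_J = max(EF_F=17, EF_H=23, EF_I=34) = 34; EF_J = 34+10 = 44
Expected project duration μ = 44 hours. Critical path: C → D → G → I → J.

Variance along critical path = 0.111 + 2.778 + 0.444 + 2.778 + 0.111 = 6.222
σ = √6.222 = 2.494 hours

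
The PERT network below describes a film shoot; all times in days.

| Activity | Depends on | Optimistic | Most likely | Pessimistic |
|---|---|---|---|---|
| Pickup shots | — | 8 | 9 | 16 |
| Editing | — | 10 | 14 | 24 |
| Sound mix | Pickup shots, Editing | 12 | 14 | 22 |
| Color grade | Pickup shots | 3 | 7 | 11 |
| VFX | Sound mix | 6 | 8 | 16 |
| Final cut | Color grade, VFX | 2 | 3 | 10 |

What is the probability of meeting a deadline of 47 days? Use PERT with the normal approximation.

0.868

te_Pickup shots = (8 + 4·9 + 16)/6 = 60/6 = 10; σ²_Pickup shots = ((16−8)/6)² = 1.778
te_Editing = (10 + 4·14 + 24)/6 = 90/6 = 15; σ²_Editing = ((24−10)/6)² = 5.444
te_Sound mix = (12 + 4·14 + 22)/6 = 90/6 = 15; σ²_Sound mix = ((22−12)/6)² = 2.778
te_Color grade = (3 + 4·7 + 11)/6 = 42/6 = 7; σ²_Color grade = ((11−3)/6)² = 1.778
te_VFX = (6 + 4·8 + 16)/6 = 54/6 = 9; σ²_VFX = ((16−6)/6)² = 2.778
te_Final cut = (2 + 4·3 + 10)/6 = 24/6 = 4; σ²_Final cut = ((10−2)/6)² = 1.778

Forward pass:
ES_Pickup shots = 0; EF_Pickup shots = 10
ES_Editing = 0; EF_Editing = 15
ES_Sound mix = max(EF_Pickup shots=10, EF_Editing=15) = 15; EF_Sound mix = 15+15 = 30
ES_Color grade = 10; EF_Color grade = 10+7 = 17
ES_VFX = 30; EF_VFX = 30+9 = 39
ES_Final cut = max(EF_Color grade=17, EF_VFX=39) = 39; EF_Final cut = 39+4 = 43
Expected project duration μ = 43 days. Critical path: Editing → Sound mix → VFX → Final cut.

Variance along critical path = 5.444 + 2.778 + 2.778 + 1.778 = 12.778; σ = √12.778 = 3.575 days.
Z = (47 − 43) / 3.575 = 1.119
P(T ≤ 47) = Φ(1.119) ≈ 0.868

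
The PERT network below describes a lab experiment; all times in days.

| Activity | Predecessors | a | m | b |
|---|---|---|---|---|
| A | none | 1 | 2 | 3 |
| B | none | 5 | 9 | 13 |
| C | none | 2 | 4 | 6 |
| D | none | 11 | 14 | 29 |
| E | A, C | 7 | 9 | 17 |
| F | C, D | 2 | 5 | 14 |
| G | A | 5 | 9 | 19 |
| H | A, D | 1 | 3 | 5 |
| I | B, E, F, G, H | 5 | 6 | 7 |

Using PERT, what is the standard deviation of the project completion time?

te_A = (1 + 4·2 + 3)/6 = 12/6 = 2; σ²_A = ((3−1)/6)² = 0.111
te_B = (5 + 4·9 + 13)/6 = 54/6 = 9; σ²_B = ((13−5)/6)² = 1.778
te_C = (2 + 4·4 + 6)/6 = 24/6 = 4; σ²_C = ((6−2)/6)² = 0.444
te_D = (11 + 4·14 + 29)/6 = 96/6 = 16; σ²_D = ((29−11)/6)² = 9.000
te_E = (7 + 4·9 + 17)/6 = 60/6 = 10; σ²_E = ((17−7)/6)² = 2.778
te_F = (2 + 4·5 + 14)/6 = 36/6 = 6; σ²_F = ((14−2)/6)² = 4.000
te_G = (5 + 4·9 + 19)/6 = 60/6 = 10; σ²_G = ((19−5)/6)² = 5.444
te_H = (1 + 4·3 + 5)/6 = 18/6 = 3; σ²_H = ((5−1)/6)² = 0.444
te_I = (5 + 4·6 + 7)/6 = 36/6 = 6; σ²_I = ((7−5)/6)² = 0.111

Forward pass:
ES_A = 0; EF_A = 2
ES_B = 0; EF_B = 9
ES_C = 0; EF_C = 4
ES_D = 0; EF_D = 16
ES_E = max(EF_A=2, EF_C=4) = 4; EF_E = 4+10 = 14
ES_F = max(EF_C=4, EF_D=16) = 16; EF_F = 16+6 = 22
ES_G = 2; EF_G = 2+10 = 12
ES_H = max(EF_A=2, EF_D=16) = 16; EF_H = 16+3 = 19
ES_I = max(EF_B=9, EF_E=14, EF_F=22, EF_G=12, EF_H=19) = 22; EF_I = 22+6 = 28
Expected project duration μ = 28 days. Critical path: D → F → I.

Variance along critical path = 9.000 + 4.000 + 0.111 = 13.111
σ = √13.111 = 3.621 days

3.62 days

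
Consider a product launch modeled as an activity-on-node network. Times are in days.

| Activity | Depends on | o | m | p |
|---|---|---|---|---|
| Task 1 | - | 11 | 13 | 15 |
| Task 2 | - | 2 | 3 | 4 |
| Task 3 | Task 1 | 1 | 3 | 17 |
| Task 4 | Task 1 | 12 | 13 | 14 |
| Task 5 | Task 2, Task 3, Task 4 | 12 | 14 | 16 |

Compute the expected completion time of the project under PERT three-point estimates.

40 days

te_Task 1 = (11 + 4·13 + 15)/6 = 78/6 = 13
te_Task 2 = (2 + 4·3 + 4)/6 = 18/6 = 3
te_Task 3 = (1 + 4·3 + 17)/6 = 30/6 = 5
te_Task 4 = (12 + 4·13 + 14)/6 = 78/6 = 13
te_Task 5 = (12 + 4·14 + 16)/6 = 84/6 = 14

Forward pass:
ES_Task 1 = 0; EF_Task 1 = 13
ES_Task 2 = 0; EF_Task 2 = 3
ES_Task 3 = 13; EF_Task 3 = 13+5 = 18
ES_Task 4 = 13; EF_Task 4 = 13+13 = 26
ES_Task 5 = max(EF_Task 2=3, EF_Task 3=18, EF_Task 4=26) = 26; EF_Task 5 = 26+14 = 40
Expected project duration μ = 40 days. Critical path: Task 1 → Task 4 → Task 5.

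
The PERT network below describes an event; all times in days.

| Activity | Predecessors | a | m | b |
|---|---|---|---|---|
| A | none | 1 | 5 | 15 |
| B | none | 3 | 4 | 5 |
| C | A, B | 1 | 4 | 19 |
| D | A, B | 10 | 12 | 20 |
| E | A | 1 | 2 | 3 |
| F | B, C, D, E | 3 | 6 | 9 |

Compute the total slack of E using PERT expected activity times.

te_A = (1 + 4·5 + 15)/6 = 36/6 = 6
te_B = (3 + 4·4 + 5)/6 = 24/6 = 4
te_C = (1 + 4·4 + 19)/6 = 36/6 = 6
te_D = (10 + 4·12 + 20)/6 = 78/6 = 13
te_E = (1 + 4·2 + 3)/6 = 12/6 = 2
te_F = (3 + 4·6 + 9)/6 = 36/6 = 6

Forward pass:
ES_A = 0; EF_A = 6
ES_B = 0; EF_B = 4
ES_C = max(EF_A=6, EF_B=4) = 6; EF_C = 6+6 = 12
ES_D = max(EF_A=6, EF_B=4) = 6; EF_D = 6+13 = 19
ES_E = 6; EF_E = 6+2 = 8
ES_F = max(EF_B=4, EF_C=12, EF_D=19, EF_E=8) = 19; EF_F = 19+6 = 25
Expected project duration μ = 25 days. Critical path: A → D → F.

Backward pass:
LF_F = 25; LS_F = 25−6 = 19
LF_E = LS_F = 19; LS_E = 19−2 = 17
LF_D = LS_F = 19; LS_D = 19−13 = 6
LF_C = LS_F = 19; LS_C = 19−6 = 13
LF_B = min(LS_C=13, LS_D=6, LS_F=19) = 6; LS_B = 6−4 = 2
LF_A = min(LS_C=13, LS_D=6, LS_E=17) = 6; LS_A = 6−6 = 0
Slack_E = LS_E − ES_E = 17 − 6 = 11

11 days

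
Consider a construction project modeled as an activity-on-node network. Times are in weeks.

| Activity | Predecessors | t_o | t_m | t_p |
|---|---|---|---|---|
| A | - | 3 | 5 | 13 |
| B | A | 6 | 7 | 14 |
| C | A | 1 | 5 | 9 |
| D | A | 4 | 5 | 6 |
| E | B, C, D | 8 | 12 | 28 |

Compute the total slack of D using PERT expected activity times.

3 weeks

te_A = (3 + 4·5 + 13)/6 = 36/6 = 6
te_B = (6 + 4·7 + 14)/6 = 48/6 = 8
te_C = (1 + 4·5 + 9)/6 = 30/6 = 5
te_D = (4 + 4·5 + 6)/6 = 30/6 = 5
te_E = (8 + 4·12 + 28)/6 = 84/6 = 14

Forward pass:
ES_A = 0; EF_A = 6
ES_B = 6; EF_B = 6+8 = 14
ES_C = 6; EF_C = 6+5 = 11
ES_D = 6; EF_D = 6+5 = 11
ES_E = max(EF_B=14, EF_C=11, EF_D=11) = 14; EF_E = 14+14 = 28
Expected project duration μ = 28 weeks. Critical path: A → B → E.

Backward pass:
LF_E = 28; LS_E = 28−14 = 14
LF_D = LS_E = 14; LS_D = 14−5 = 9
LF_C = LS_E = 14; LS_C = 14−5 = 9
LF_B = LS_E = 14; LS_B = 14−8 = 6
LF_A = min(LS_B=6, LS_C=9, LS_D=9) = 6; LS_A = 6−6 = 0
Slack_D = LS_D − ES_D = 9 − 6 = 3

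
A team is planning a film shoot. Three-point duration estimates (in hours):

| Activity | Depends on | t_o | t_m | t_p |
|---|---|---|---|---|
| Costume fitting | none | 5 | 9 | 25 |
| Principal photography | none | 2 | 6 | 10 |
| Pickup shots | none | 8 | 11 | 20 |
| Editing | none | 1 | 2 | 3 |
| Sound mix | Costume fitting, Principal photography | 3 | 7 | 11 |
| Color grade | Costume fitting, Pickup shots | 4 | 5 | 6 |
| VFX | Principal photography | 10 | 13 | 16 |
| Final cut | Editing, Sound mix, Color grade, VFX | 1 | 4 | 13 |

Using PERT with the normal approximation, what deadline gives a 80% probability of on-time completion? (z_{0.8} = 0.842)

26.2 hours

te_Costume fitting = (5 + 4·9 + 25)/6 = 66/6 = 11; σ²_Costume fitting = ((25−5)/6)² = 11.111
te_Principal photography = (2 + 4·6 + 10)/6 = 36/6 = 6; σ²_Principal photography = ((10−2)/6)² = 1.778
te_Pickup shots = (8 + 4·11 + 20)/6 = 72/6 = 12; σ²_Pickup shots = ((20−8)/6)² = 4.000
te_Editing = (1 + 4·2 + 3)/6 = 12/6 = 2; σ²_Editing = ((3−1)/6)² = 0.111
te_Sound mix = (3 + 4·7 + 11)/6 = 42/6 = 7; σ²_Sound mix = ((11−3)/6)² = 1.778
te_Color grade = (4 + 4·5 + 6)/6 = 30/6 = 5; σ²_Color grade = ((6−4)/6)² = 0.111
te_VFX = (10 + 4·13 + 16)/6 = 78/6 = 13; σ²_VFX = ((16−10)/6)² = 1.000
te_Final cut = (1 + 4·4 + 13)/6 = 30/6 = 5; σ²_Final cut = ((13−1)/6)² = 4.000

Forward pass:
ES_Costume fitting = 0; EF_Costume fitting = 11
ES_Principal photography = 0; EF_Principal photography = 6
ES_Pickup shots = 0; EF_Pickup shots = 12
ES_Editing = 0; EF_Editing = 2
ES_Sound mix = max(EF_Costume fitting=11, EF_Principal photography=6) = 11; EF_Sound mix = 11+7 = 18
ES_Color grade = max(EF_Costume fitting=11, EF_Pickup shots=12) = 12; EF_Color grade = 12+5 = 17
ES_VFX = 6; EF_VFX = 6+13 = 19
ES_Final cut = max(EF_Editing=2, EF_Sound mix=18, EF_Color grade=17, EF_VFX=19) = 19; EF_Final cut = 19+5 = 24
Expected project duration μ = 24 hours. Critical path: Principal photography → VFX → Final cut.

Variance along critical path = 1.778 + 1.000 + 4.000 = 6.778; σ = 2.603 hours.
D = μ + z·σ = 24 + 0.842·2.603 = 26.2 hours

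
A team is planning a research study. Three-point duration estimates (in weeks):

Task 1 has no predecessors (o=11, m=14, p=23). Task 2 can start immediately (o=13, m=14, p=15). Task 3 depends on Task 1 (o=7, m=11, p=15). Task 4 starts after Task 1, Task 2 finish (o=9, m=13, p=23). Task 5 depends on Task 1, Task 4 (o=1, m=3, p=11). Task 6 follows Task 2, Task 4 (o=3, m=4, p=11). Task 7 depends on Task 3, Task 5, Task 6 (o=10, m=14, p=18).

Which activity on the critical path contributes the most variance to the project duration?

Task 4

te_Task 1 = (11 + 4·14 + 23)/6 = 90/6 = 15; σ²_Task 1 = ((23−11)/6)² = 4.000
te_Task 2 = (13 + 4·14 + 15)/6 = 84/6 = 14; σ²_Task 2 = ((15−13)/6)² = 0.111
te_Task 3 = (7 + 4·11 + 15)/6 = 66/6 = 11; σ²_Task 3 = ((15−7)/6)² = 1.778
te_Task 4 = (9 + 4·13 + 23)/6 = 84/6 = 14; σ²_Task 4 = ((23−9)/6)² = 5.444
te_Task 5 = (1 + 4·3 + 11)/6 = 24/6 = 4; σ²_Task 5 = ((11−1)/6)² = 2.778
te_Task 6 = (3 + 4·4 + 11)/6 = 30/6 = 5; σ²_Task 6 = ((11−3)/6)² = 1.778
te_Task 7 = (10 + 4·14 + 18)/6 = 84/6 = 14; σ²_Task 7 = ((18−10)/6)² = 1.778

Forward pass:
ES_Task 1 = 0; EF_Task 1 = 15
ES_Task 2 = 0; EF_Task 2 = 14
ES_Task 3 = 15; EF_Task 3 = 15+11 = 26
ES_Task 4 = max(EF_Task 1=15, EF_Task 2=14) = 15; EF_Task 4 = 15+14 = 29
ES_Task 5 = max(EF_Task 1=15, EF_Task 4=29) = 29; EF_Task 5 = 29+4 = 33
ES_Task 6 = max(EF_Task 2=14, EF_Task 4=29) = 29; EF_Task 6 = 29+5 = 34
ES_Task 7 = max(EF_Task 3=26, EF_Task 5=33, EF_Task 6=34) = 34; EF_Task 7 = 34+14 = 48
Expected project duration μ = 48 weeks. Critical path: Task 1 → Task 4 → Task 6 → Task 7.

Variances on critical path: σ²_Task 1=4.000, σ²_Task 4=5.444, σ²_Task 6=1.778, σ²_Task 7=1.778.
Largest is σ²_Task 4 = 5.444.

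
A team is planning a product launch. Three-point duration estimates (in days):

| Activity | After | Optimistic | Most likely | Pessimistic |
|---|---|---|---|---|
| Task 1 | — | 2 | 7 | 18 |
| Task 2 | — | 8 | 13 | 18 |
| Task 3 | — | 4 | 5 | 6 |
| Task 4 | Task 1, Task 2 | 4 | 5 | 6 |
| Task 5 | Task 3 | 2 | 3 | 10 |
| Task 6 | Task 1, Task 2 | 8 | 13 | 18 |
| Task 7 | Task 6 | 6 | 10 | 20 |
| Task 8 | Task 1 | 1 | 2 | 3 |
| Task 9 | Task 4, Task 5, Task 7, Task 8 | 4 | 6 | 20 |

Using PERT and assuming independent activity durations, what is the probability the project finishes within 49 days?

te_Task 1 = (2 + 4·7 + 18)/6 = 48/6 = 8; σ²_Task 1 = ((18−2)/6)² = 7.111
te_Task 2 = (8 + 4·13 + 18)/6 = 78/6 = 13; σ²_Task 2 = ((18−8)/6)² = 2.778
te_Task 3 = (4 + 4·5 + 6)/6 = 30/6 = 5; σ²_Task 3 = ((6−4)/6)² = 0.111
te_Task 4 = (4 + 4·5 + 6)/6 = 30/6 = 5; σ²_Task 4 = ((6−4)/6)² = 0.111
te_Task 5 = (2 + 4·3 + 10)/6 = 24/6 = 4; σ²_Task 5 = ((10−2)/6)² = 1.778
te_Task 6 = (8 + 4·13 + 18)/6 = 78/6 = 13; σ²_Task 6 = ((18−8)/6)² = 2.778
te_Task 7 = (6 + 4·10 + 20)/6 = 66/6 = 11; σ²_Task 7 = ((20−6)/6)² = 5.444
te_Task 8 = (1 + 4·2 + 3)/6 = 12/6 = 2; σ²_Task 8 = ((3−1)/6)² = 0.111
te_Task 9 = (4 + 4·6 + 20)/6 = 48/6 = 8; σ²_Task 9 = ((20−4)/6)² = 7.111

Forward pass:
ES_Task 1 = 0; EF_Task 1 = 8
ES_Task 2 = 0; EF_Task 2 = 13
ES_Task 3 = 0; EF_Task 3 = 5
ES_Task 4 = max(EF_Task 1=8, EF_Task 2=13) = 13; EF_Task 4 = 13+5 = 18
ES_Task 5 = 5; EF_Task 5 = 5+4 = 9
ES_Task 6 = max(EF_Task 1=8, EF_Task 2=13) = 13; EF_Task 6 = 13+13 = 26
ES_Task 7 = 26; EF_Task 7 = 26+11 = 37
ES_Task 8 = 8; EF_Task 8 = 8+2 = 10
ES_Task 9 = max(EF_Task 4=18, EF_Task 5=9, EF_Task 7=37, EF_Task 8=10) = 37; EF_Task 9 = 37+8 = 45
Expected project duration μ = 45 days. Critical path: Task 2 → Task 6 → Task 7 → Task 9.

Variance along critical path = 2.778 + 2.778 + 5.444 + 7.111 = 18.111; σ = √18.111 = 4.256 days.
Z = (49 − 45) / 4.256 = 0.940
P(T ≤ 49) = Φ(0.940) ≈ 0.826

0.826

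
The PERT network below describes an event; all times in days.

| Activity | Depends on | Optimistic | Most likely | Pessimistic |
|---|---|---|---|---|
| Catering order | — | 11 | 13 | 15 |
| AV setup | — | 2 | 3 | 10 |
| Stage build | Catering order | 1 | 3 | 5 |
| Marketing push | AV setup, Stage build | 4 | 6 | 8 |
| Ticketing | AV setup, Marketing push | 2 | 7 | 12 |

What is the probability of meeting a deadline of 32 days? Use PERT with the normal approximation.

te_Catering order = (11 + 4·13 + 15)/6 = 78/6 = 13; σ²_Catering order = ((15−11)/6)² = 0.444
te_AV setup = (2 + 4·3 + 10)/6 = 24/6 = 4; σ²_AV setup = ((10−2)/6)² = 1.778
te_Stage build = (1 + 4·3 + 5)/6 = 18/6 = 3; σ²_Stage build = ((5−1)/6)² = 0.444
te_Marketing push = (4 + 4·6 + 8)/6 = 36/6 = 6; σ²_Marketing push = ((8−4)/6)² = 0.444
te_Ticketing = (2 + 4·7 + 12)/6 = 42/6 = 7; σ²_Ticketing = ((12−2)/6)² = 2.778

Forward pass:
ES_Catering order = 0; EF_Catering order = 13
ES_AV setup = 0; EF_AV setup = 4
ES_Stage build = 13; EF_Stage build = 13+3 = 16
ES_Marketing push = max(EF_AV setup=4, EF_Stage build=16) = 16; EF_Marketing push = 16+6 = 22
ES_Ticketing = max(EF_AV setup=4, EF_Marketing push=22) = 22; EF_Ticketing = 22+7 = 29
Expected project duration μ = 29 days. Critical path: Catering order → Stage build → Marketing push → Ticketing.

Variance along critical path = 0.444 + 0.444 + 0.444 + 2.778 = 4.111; σ = √4.111 = 2.028 days.
Z = (32 − 29) / 2.028 = 1.480
P(T ≤ 32) = Φ(1.480) ≈ 0.931

0.931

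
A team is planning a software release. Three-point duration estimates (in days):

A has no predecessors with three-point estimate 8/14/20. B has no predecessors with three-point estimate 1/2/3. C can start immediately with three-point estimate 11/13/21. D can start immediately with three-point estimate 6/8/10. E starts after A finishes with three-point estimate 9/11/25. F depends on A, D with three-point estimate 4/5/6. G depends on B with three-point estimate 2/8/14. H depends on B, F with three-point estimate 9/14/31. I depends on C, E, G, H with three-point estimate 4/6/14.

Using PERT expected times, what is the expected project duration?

42 days

te_A = (8 + 4·14 + 20)/6 = 84/6 = 14
te_B = (1 + 4·2 + 3)/6 = 12/6 = 2
te_C = (11 + 4·13 + 21)/6 = 84/6 = 14
te_D = (6 + 4·8 + 10)/6 = 48/6 = 8
te_E = (9 + 4·11 + 25)/6 = 78/6 = 13
te_F = (4 + 4·5 + 6)/6 = 30/6 = 5
te_G = (2 + 4·8 + 14)/6 = 48/6 = 8
te_H = (9 + 4·14 + 31)/6 = 96/6 = 16
te_I = (4 + 4·6 + 14)/6 = 42/6 = 7

Forward pass:
ES_A = 0; EF_A = 14
ES_B = 0; EF_B = 2
ES_C = 0; EF_C = 14
ES_D = 0; EF_D = 8
ES_E = 14; EF_E = 14+13 = 27
ES_F = max(EF_A=14, EF_D=8) = 14; EF_F = 14+5 = 19
ES_G = 2; EF_G = 2+8 = 10
ES_H = max(EF_B=2, EF_F=19) = 19; EF_H = 19+16 = 35
ES_I = max(EF_C=14, EF_E=27, EF_G=10, EF_H=35) = 35; EF_I = 35+7 = 42
Expected project duration μ = 42 days. Critical path: A → F → H → I.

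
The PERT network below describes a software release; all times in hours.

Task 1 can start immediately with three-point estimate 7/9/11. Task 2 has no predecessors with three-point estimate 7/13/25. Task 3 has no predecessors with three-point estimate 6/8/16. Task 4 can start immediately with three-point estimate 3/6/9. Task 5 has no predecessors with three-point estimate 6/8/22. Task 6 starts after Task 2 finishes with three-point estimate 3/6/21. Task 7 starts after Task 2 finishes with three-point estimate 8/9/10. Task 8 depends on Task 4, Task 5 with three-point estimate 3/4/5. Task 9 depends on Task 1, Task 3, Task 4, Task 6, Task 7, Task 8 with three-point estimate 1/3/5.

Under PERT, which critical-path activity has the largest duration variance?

Task 2

te_Task 1 = (7 + 4·9 + 11)/6 = 54/6 = 9; σ²_Task 1 = ((11−7)/6)² = 0.444
te_Task 2 = (7 + 4·13 + 25)/6 = 84/6 = 14; σ²_Task 2 = ((25−7)/6)² = 9.000
te_Task 3 = (6 + 4·8 + 16)/6 = 54/6 = 9; σ²_Task 3 = ((16−6)/6)² = 2.778
te_Task 4 = (3 + 4·6 + 9)/6 = 36/6 = 6; σ²_Task 4 = ((9−3)/6)² = 1.000
te_Task 5 = (6 + 4·8 + 22)/6 = 60/6 = 10; σ²_Task 5 = ((22−6)/6)² = 7.111
te_Task 6 = (3 + 4·6 + 21)/6 = 48/6 = 8; σ²_Task 6 = ((21−3)/6)² = 9.000
te_Task 7 = (8 + 4·9 + 10)/6 = 54/6 = 9; σ²_Task 7 = ((10−8)/6)² = 0.111
te_Task 8 = (3 + 4·4 + 5)/6 = 24/6 = 4; σ²_Task 8 = ((5−3)/6)² = 0.111
te_Task 9 = (1 + 4·3 + 5)/6 = 18/6 = 3; σ²_Task 9 = ((5−1)/6)² = 0.444

Forward pass:
ES_Task 1 = 0; EF_Task 1 = 9
ES_Task 2 = 0; EF_Task 2 = 14
ES_Task 3 = 0; EF_Task 3 = 9
ES_Task 4 = 0; EF_Task 4 = 6
ES_Task 5 = 0; EF_Task 5 = 10
ES_Task 6 = 14; EF_Task 6 = 14+8 = 22
ES_Task 7 = 14; EF_Task 7 = 14+9 = 23
ES_Task 8 = max(EF_Task 4=6, EF_Task 5=10) = 10; EF_Task 8 = 10+4 = 14
ES_Task 9 = max(EF_Task 1=9, EF_Task 3=9, EF_Task 4=6, EF_Task 6=22, EF_Task 7=23, EF_Task 8=14) = 23; EF_Task 9 = 23+3 = 26
Expected project duration μ = 26 hours. Critical path: Task 2 → Task 7 → Task 9.

Variances on critical path: σ²_Task 2=9.000, σ²_Task 7=0.111, σ²_Task 9=0.444.
Largest is σ²_Task 2 = 9.000.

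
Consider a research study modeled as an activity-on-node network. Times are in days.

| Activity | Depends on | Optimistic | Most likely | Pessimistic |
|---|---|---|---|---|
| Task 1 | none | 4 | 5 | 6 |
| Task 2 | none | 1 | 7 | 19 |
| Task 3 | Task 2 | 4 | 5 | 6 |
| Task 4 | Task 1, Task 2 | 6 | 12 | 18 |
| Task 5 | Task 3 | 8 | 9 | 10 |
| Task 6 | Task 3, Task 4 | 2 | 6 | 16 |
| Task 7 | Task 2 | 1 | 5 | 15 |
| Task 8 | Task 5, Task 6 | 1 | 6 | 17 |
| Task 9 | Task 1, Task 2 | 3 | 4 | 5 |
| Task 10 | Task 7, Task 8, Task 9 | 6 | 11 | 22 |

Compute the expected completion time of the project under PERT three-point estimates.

46 days

te_Task 1 = (4 + 4·5 + 6)/6 = 30/6 = 5
te_Task 2 = (1 + 4·7 + 19)/6 = 48/6 = 8
te_Task 3 = (4 + 4·5 + 6)/6 = 30/6 = 5
te_Task 4 = (6 + 4·12 + 18)/6 = 72/6 = 12
te_Task 5 = (8 + 4·9 + 10)/6 = 54/6 = 9
te_Task 6 = (2 + 4·6 + 16)/6 = 42/6 = 7
te_Task 7 = (1 + 4·5 + 15)/6 = 36/6 = 6
te_Task 8 = (1 + 4·6 + 17)/6 = 42/6 = 7
te_Task 9 = (3 + 4·4 + 5)/6 = 24/6 = 4
te_Task 10 = (6 + 4·11 + 22)/6 = 72/6 = 12

Forward pass:
ES_Task 1 = 0; EF_Task 1 = 5
ES_Task 2 = 0; EF_Task 2 = 8
ES_Task 3 = 8; EF_Task 3 = 8+5 = 13
ES_Task 4 = max(EF_Task 1=5, EF_Task 2=8) = 8; EF_Task 4 = 8+12 = 20
ES_Task 5 = 13; EF_Task 5 = 13+9 = 22
ES_Task 6 = max(EF_Task 3=13, EF_Task 4=20) = 20; EF_Task 6 = 20+7 = 27
ES_Task 7 = 8; EF_Task 7 = 8+6 = 14
ES_Task 8 = max(EF_Task 5=22, EF_Task 6=27) = 27; EF_Task 8 = 27+7 = 34
ES_Task 9 = max(EF_Task 1=5, EF_Task 2=8) = 8; EF_Task 9 = 8+4 = 12
ES_Task 10 = max(EF_Task 7=14, EF_Task 8=34, EF_Task 9=12) = 34; EF_Task 10 = 34+12 = 46
Expected project duration μ = 46 days. Critical path: Task 2 → Task 4 → Task 6 → Task 8 → Task 10.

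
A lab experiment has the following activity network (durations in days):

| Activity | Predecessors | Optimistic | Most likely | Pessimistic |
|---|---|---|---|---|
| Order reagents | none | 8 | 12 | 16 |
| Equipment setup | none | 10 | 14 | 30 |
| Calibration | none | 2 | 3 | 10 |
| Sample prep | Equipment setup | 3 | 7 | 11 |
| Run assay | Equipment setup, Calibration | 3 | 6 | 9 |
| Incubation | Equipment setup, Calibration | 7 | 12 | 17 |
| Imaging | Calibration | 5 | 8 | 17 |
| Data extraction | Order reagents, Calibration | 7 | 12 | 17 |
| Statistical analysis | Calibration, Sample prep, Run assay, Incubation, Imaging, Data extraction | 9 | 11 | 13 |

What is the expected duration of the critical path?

39 days

te_Order reagents = (8 + 4·12 + 16)/6 = 72/6 = 12
te_Equipment setup = (10 + 4·14 + 30)/6 = 96/6 = 16
te_Calibration = (2 + 4·3 + 10)/6 = 24/6 = 4
te_Sample prep = (3 + 4·7 + 11)/6 = 42/6 = 7
te_Run assay = (3 + 4·6 + 9)/6 = 36/6 = 6
te_Incubation = (7 + 4·12 + 17)/6 = 72/6 = 12
te_Imaging = (5 + 4·8 + 17)/6 = 54/6 = 9
te_Data extraction = (7 + 4·12 + 17)/6 = 72/6 = 12
te_Statistical analysis = (9 + 4·11 + 13)/6 = 66/6 = 11

Forward pass:
ES_Order reagents = 0; EF_Order reagents = 12
ES_Equipment setup = 0; EF_Equipment setup = 16
ES_Calibration = 0; EF_Calibration = 4
ES_Sample prep = 16; EF_Sample prep = 16+7 = 23
ES_Run assay = max(EF_Equipment setup=16, EF_Calibration=4) = 16; EF_Run assay = 16+6 = 22
ES_Incubation = max(EF_Equipment setup=16, EF_Calibration=4) = 16; EF_Incubation = 16+12 = 28
ES_Imaging = 4; EF_Imaging = 4+9 = 13
ES_Data extraction = max(EF_Order reagents=12, EF_Calibration=4) = 12; EF_Data extraction = 12+12 = 24
ES_Statistical analysis = max(EF_Calibration=4, EF_Sample prep=23, EF_Run assay=22, EF_Incubation=28, EF_Imaging=13, EF_Data extraction=24) = 28; EF_Statistical analysis = 28+11 = 39
Expected project duration μ = 39 days. Critical path: Equipment setup → Incubation → Statistical analysis.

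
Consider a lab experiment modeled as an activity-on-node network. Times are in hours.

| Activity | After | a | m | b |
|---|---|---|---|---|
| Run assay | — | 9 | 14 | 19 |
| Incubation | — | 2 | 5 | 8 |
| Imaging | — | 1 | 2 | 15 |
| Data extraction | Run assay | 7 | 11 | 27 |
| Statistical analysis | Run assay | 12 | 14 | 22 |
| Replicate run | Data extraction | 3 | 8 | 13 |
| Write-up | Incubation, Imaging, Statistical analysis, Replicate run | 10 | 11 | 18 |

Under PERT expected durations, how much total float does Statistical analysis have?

te_Run assay = (9 + 4·14 + 19)/6 = 84/6 = 14
te_Incubation = (2 + 4·5 + 8)/6 = 30/6 = 5
te_Imaging = (1 + 4·2 + 15)/6 = 24/6 = 4
te_Data extraction = (7 + 4·11 + 27)/6 = 78/6 = 13
te_Statistical analysis = (12 + 4·14 + 22)/6 = 90/6 = 15
te_Replicate run = (3 + 4·8 + 13)/6 = 48/6 = 8
te_Write-up = (10 + 4·11 + 18)/6 = 72/6 = 12

Forward pass:
ES_Run assay = 0; EF_Run assay = 14
ES_Incubation = 0; EF_Incubation = 5
ES_Imaging = 0; EF_Imaging = 4
ES_Data extraction = 14; EF_Data extraction = 14+13 = 27
ES_Statistical analysis = 14; EF_Statistical analysis = 14+15 = 29
ES_Replicate run = 27; EF_Replicate run = 27+8 = 35
ES_Write-up = max(EF_Incubation=5, EF_Imaging=4, EF_Statistical analysis=29, EF_Replicate run=35) = 35; EF_Write-up = 35+12 = 47
Expected project duration μ = 47 hours. Critical path: Run assay → Data extraction → Replicate run → Write-up.

Backward pass:
LF_Write-up = 47; LS_Write-up = 47−12 = 35
LF_Replicate run = LS_Write-up = 35; LS_Replicate run = 35−8 = 27
LF_Statistical analysis = LS_Write-up = 35; LS_Statistical analysis = 35−15 = 20
LF_Data extraction = LS_Replicate run = 27; LS_Data extraction = 27−13 = 14
LF_Imaging = LS_Write-up = 35; LS_Imaging = 35−4 = 31
LF_Incubation = LS_Write-up = 35; LS_Incubation = 35−5 = 30
LF_Run assay = min(LS_Data extraction=14, LS_Statistical analysis=20) = 14; LS_Run assay = 14−14 = 0
Slack_Statistical analysis = LS_Statistical analysis − ES_Statistical analysis = 20 − 14 = 6

6 hours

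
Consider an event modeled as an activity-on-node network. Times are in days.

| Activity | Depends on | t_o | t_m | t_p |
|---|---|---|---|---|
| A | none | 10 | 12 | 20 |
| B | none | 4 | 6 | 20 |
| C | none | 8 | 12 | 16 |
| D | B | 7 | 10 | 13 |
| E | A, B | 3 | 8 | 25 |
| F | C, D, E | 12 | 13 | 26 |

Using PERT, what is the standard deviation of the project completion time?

4.65 days

te_A = (10 + 4·12 + 20)/6 = 78/6 = 13; σ²_A = ((20−10)/6)² = 2.778
te_B = (4 + 4·6 + 20)/6 = 48/6 = 8; σ²_B = ((20−4)/6)² = 7.111
te_C = (8 + 4·12 + 16)/6 = 72/6 = 12; σ²_C = ((16−8)/6)² = 1.778
te_D = (7 + 4·10 + 13)/6 = 60/6 = 10; σ²_D = ((13−7)/6)² = 1.000
te_E = (3 + 4·8 + 25)/6 = 60/6 = 10; σ²_E = ((25−3)/6)² = 13.444
te_F = (12 + 4·13 + 26)/6 = 90/6 = 15; σ²_F = ((26−12)/6)² = 5.444

Forward pass:
ES_A = 0; EF_A = 13
ES_B = 0; EF_B = 8
ES_C = 0; EF_C = 12
ES_D = 8; EF_D = 8+10 = 18
ES_E = max(EF_A=13, EF_B=8) = 13; EF_E = 13+10 = 23
ES_F = max(EF_C=12, EF_D=18, EF_E=23) = 23; EF_F = 23+15 = 38
Expected project duration μ = 38 days. Critical path: A → E → F.

Variance along critical path = 2.778 + 13.444 + 5.444 = 21.667
σ = √21.667 = 4.655 days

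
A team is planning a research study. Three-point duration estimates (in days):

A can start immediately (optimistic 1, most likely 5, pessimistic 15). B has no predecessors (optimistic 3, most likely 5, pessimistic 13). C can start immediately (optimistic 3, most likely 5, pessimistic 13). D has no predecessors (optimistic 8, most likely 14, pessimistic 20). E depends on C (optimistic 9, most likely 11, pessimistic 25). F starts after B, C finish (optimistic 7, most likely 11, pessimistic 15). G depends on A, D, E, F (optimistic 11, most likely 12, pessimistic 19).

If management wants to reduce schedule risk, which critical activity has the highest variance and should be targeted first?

te_A = (1 + 4·5 + 15)/6 = 36/6 = 6; σ²_A = ((15−1)/6)² = 5.444
te_B = (3 + 4·5 + 13)/6 = 36/6 = 6; σ²_B = ((13−3)/6)² = 2.778
te_C = (3 + 4·5 + 13)/6 = 36/6 = 6; σ²_C = ((13−3)/6)² = 2.778
te_D = (8 + 4·14 + 20)/6 = 84/6 = 14; σ²_D = ((20−8)/6)² = 4.000
te_E = (9 + 4·11 + 25)/6 = 78/6 = 13; σ²_E = ((25−9)/6)² = 7.111
te_F = (7 + 4·11 + 15)/6 = 66/6 = 11; σ²_F = ((15−7)/6)² = 1.778
te_G = (11 + 4·12 + 19)/6 = 78/6 = 13; σ²_G = ((19−11)/6)² = 1.778

Forward pass:
ES_A = 0; EF_A = 6
ES_B = 0; EF_B = 6
ES_C = 0; EF_C = 6
ES_D = 0; EF_D = 14
ES_E = 6; EF_E = 6+13 = 19
ES_F = max(EF_B=6, EF_C=6) = 6; EF_F = 6+11 = 17
ES_G = max(EF_A=6, EF_D=14, EF_E=19, EF_F=17) = 19; EF_G = 19+13 = 32
Expected project duration μ = 32 days. Critical path: C → E → G.

Variances on critical path: σ²_C=2.778, σ²_E=7.111, σ²_G=1.778.
Largest is σ²_E = 7.111.

E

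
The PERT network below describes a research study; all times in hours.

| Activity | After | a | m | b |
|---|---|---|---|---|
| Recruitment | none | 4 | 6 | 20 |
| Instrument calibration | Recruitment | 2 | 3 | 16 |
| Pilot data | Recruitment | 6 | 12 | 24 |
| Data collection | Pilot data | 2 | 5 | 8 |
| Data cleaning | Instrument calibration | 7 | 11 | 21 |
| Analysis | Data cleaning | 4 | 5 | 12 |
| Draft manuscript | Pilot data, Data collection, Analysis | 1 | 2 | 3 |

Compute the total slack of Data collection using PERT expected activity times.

te_Recruitment = (4 + 4·6 + 20)/6 = 48/6 = 8
te_Instrument calibration = (2 + 4·3 + 16)/6 = 30/6 = 5
te_Pilot data = (6 + 4·12 + 24)/6 = 78/6 = 13
te_Data collection = (2 + 4·5 + 8)/6 = 30/6 = 5
te_Data cleaning = (7 + 4·11 + 21)/6 = 72/6 = 12
te_Analysis = (4 + 4·5 + 12)/6 = 36/6 = 6
te_Draft manuscript = (1 + 4·2 + 3)/6 = 12/6 = 2

Forward pass:
ES_Recruitment = 0; EF_Recruitment = 8
ES_Instrument calibration = 8; EF_Instrument calibration = 8+5 = 13
ES_Pilot data = 8; EF_Pilot data = 8+13 = 21
ES_Data collection = 21; EF_Data collection = 21+5 = 26
ES_Data cleaning = 13; EF_Data cleaning = 13+12 = 25
ES_Analysis = 25; EF_Analysis = 25+6 = 31
ES_Draft manuscript = max(EF_Pilot data=21, EF_Data collection=26, EF_Analysis=31) = 31; EF_Draft manuscript = 31+2 = 33
Expected project duration μ = 33 hours. Critical path: Recruitment → Instrument calibration → Data cleaning → Analysis → Draft manuscript.

Backward pass:
LF_Draft manuscript = 33; LS_Draft manuscript = 33−2 = 31
LF_Analysis = LS_Draft manuscript = 31; LS_Analysis = 31−6 = 25
LF_Data cleaning = LS_Analysis = 25; LS_Data cleaning = 25−12 = 13
LF_Data collection = LS_Draft manuscript = 31; LS_Data collection = 31−5 = 26
LF_Pilot data = min(LS_Data collection=26, LS_Draft manuscript=31) = 26; LS_Pilot data = 26−13 = 13
LF_Instrument calibration = LS_Data cleaning = 13; LS_Instrument calibration = 13−5 = 8
LF_Recruitment = min(LS_Instrument calibration=8, LS_Pilot data=13) = 8; LS_Recruitment = 8−8 = 0
Slack_Data collection = LS_Data collection − ES_Data collection = 26 − 21 = 5

5 hours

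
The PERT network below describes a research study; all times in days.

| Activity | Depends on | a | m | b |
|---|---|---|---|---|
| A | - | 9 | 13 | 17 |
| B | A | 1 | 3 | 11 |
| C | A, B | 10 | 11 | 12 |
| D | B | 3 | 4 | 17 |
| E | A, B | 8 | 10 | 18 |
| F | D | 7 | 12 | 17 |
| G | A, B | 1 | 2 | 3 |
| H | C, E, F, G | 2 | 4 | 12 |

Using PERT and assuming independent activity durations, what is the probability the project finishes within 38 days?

0.306

te_A = (9 + 4·13 + 17)/6 = 78/6 = 13; σ²_A = ((17−9)/6)² = 1.778
te_B = (1 + 4·3 + 11)/6 = 24/6 = 4; σ²_B = ((11−1)/6)² = 2.778
te_C = (10 + 4·11 + 12)/6 = 66/6 = 11; σ²_C = ((12−10)/6)² = 0.111
te_D = (3 + 4·4 + 17)/6 = 36/6 = 6; σ²_D = ((17−3)/6)² = 5.444
te_E = (8 + 4·10 + 18)/6 = 66/6 = 11; σ²_E = ((18−8)/6)² = 2.778
te_F = (7 + 4·12 + 17)/6 = 72/6 = 12; σ²_F = ((17−7)/6)² = 2.778
te_G = (1 + 4·2 + 3)/6 = 12/6 = 2; σ²_G = ((3−1)/6)² = 0.111
te_H = (2 + 4·4 + 12)/6 = 30/6 = 5; σ²_H = ((12−2)/6)² = 2.778

Forward pass:
ES_A = 0; EF_A = 13
ES_B = 13; EF_B = 13+4 = 17
ES_C = max(EF_A=13, EF_B=17) = 17; EF_C = 17+11 = 28
ES_D = 17; EF_D = 17+6 = 23
ES_E = max(EF_A=13, EF_B=17) = 17; EF_E = 17+11 = 28
ES_F = 23; EF_F = 23+12 = 35
ES_G = max(EF_A=13, EF_B=17) = 17; EF_G = 17+2 = 19
ES_H = max(EF_C=28, EF_E=28, EF_F=35, EF_G=19) = 35; EF_H = 35+5 = 40
Expected project duration μ = 40 days. Critical path: A → B → D → F → H.

Variance along critical path = 1.778 + 2.778 + 5.444 + 2.778 + 2.778 = 15.556; σ = √15.556 = 3.944 days.
Z = (38 − 40) / 3.944 = -0.507
P(T ≤ 38) = Φ(-0.507) ≈ 0.306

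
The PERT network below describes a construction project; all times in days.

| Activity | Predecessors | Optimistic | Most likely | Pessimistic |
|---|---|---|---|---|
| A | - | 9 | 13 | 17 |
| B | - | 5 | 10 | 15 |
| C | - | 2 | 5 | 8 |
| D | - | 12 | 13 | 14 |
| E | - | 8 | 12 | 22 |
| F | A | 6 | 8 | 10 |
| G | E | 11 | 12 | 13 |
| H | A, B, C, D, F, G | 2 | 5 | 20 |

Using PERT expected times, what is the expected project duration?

32 days

te_A = (9 + 4·13 + 17)/6 = 78/6 = 13
te_B = (5 + 4·10 + 15)/6 = 60/6 = 10
te_C = (2 + 4·5 + 8)/6 = 30/6 = 5
te_D = (12 + 4·13 + 14)/6 = 78/6 = 13
te_E = (8 + 4·12 + 22)/6 = 78/6 = 13
te_F = (6 + 4·8 + 10)/6 = 48/6 = 8
te_G = (11 + 4·12 + 13)/6 = 72/6 = 12
te_H = (2 + 4·5 + 20)/6 = 42/6 = 7

Forward pass:
ES_A = 0; EF_A = 13
ES_B = 0; EF_B = 10
ES_C = 0; EF_C = 5
ES_D = 0; EF_D = 13
ES_E = 0; EF_E = 13
ES_F = 13; EF_F = 13+8 = 21
ES_G = 13; EF_G = 13+12 = 25
ES_H = max(EF_A=13, EF_B=10, EF_C=5, EF_D=13, EF_F=21, EF_G=25) = 25; EF_H = 25+7 = 32
Expected project duration μ = 32 days. Critical path: E → G → H.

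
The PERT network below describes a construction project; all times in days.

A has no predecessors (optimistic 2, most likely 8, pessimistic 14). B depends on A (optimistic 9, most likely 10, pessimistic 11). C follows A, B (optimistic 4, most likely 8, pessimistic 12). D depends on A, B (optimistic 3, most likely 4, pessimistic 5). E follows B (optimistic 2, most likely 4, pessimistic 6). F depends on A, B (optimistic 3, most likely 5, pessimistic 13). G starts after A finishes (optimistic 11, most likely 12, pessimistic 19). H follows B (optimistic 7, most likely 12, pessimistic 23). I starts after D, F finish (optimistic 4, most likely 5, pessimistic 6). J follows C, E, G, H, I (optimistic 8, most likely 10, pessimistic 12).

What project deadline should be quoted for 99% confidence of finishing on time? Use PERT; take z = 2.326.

48.9 days

te_A = (2 + 4·8 + 14)/6 = 48/6 = 8; σ²_A = ((14−2)/6)² = 4.000
te_B = (9 + 4·10 + 11)/6 = 60/6 = 10; σ²_B = ((11−9)/6)² = 0.111
te_C = (4 + 4·8 + 12)/6 = 48/6 = 8; σ²_C = ((12−4)/6)² = 1.778
te_D = (3 + 4·4 + 5)/6 = 24/6 = 4; σ²_D = ((5−3)/6)² = 0.111
te_E = (2 + 4·4 + 6)/6 = 24/6 = 4; σ²_E = ((6−2)/6)² = 0.444
te_F = (3 + 4·5 + 13)/6 = 36/6 = 6; σ²_F = ((13−3)/6)² = 2.778
te_G = (11 + 4·12 + 19)/6 = 78/6 = 13; σ²_G = ((19−11)/6)² = 1.778
te_H = (7 + 4·12 + 23)/6 = 78/6 = 13; σ²_H = ((23−7)/6)² = 7.111
te_I = (4 + 4·5 + 6)/6 = 30/6 = 5; σ²_I = ((6−4)/6)² = 0.111
te_J = (8 + 4·10 + 12)/6 = 60/6 = 10; σ²_J = ((12−8)/6)² = 0.444

Forward pass:
ES_A = 0; EF_A = 8
ES_B = 8; EF_B = 8+10 = 18
ES_C = max(EF_A=8, EF_B=18) = 18; EF_C = 18+8 = 26
ES_D = max(EF_A=8, EF_B=18) = 18; EF_D = 18+4 = 22
ES_E = 18; EF_E = 18+4 = 22
ES_F = max(EF_A=8, EF_B=18) = 18; EF_F = 18+6 = 24
ES_G = 8; EF_G = 8+13 = 21
ES_H = 18; EF_H = 18+13 = 31
ES_I = max(EF_D=22, EF_F=24) = 24; EF_I = 24+5 = 29
ES_J = max(EF_C=26, EF_E=22, EF_G=21, EF_H=31, EF_I=29) = 31; EF_J = 31+10 = 41
Expected project duration μ = 41 days. Critical path: A → B → H → J.

Variance along critical path = 4.000 + 0.111 + 7.111 + 0.444 = 11.667; σ = 3.416 days.
D = μ + z·σ = 41 + 2.326·3.416 = 48.9 days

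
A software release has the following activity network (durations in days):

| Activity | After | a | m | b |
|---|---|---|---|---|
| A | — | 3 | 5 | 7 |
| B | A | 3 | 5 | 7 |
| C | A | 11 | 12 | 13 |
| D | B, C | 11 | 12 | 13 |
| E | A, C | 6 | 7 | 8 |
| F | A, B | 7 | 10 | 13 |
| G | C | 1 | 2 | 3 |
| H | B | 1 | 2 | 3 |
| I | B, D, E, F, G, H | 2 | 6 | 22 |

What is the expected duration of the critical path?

te_A = (3 + 4·5 + 7)/6 = 30/6 = 5
te_B = (3 + 4·5 + 7)/6 = 30/6 = 5
te_C = (11 + 4·12 + 13)/6 = 72/6 = 12
te_D = (11 + 4·12 + 13)/6 = 72/6 = 12
te_E = (6 + 4·7 + 8)/6 = 42/6 = 7
te_F = (7 + 4·10 + 13)/6 = 60/6 = 10
te_G = (1 + 4·2 + 3)/6 = 12/6 = 2
te_H = (1 + 4·2 + 3)/6 = 12/6 = 2
te_I = (2 + 4·6 + 22)/6 = 48/6 = 8

Forward pass:
ES_A = 0; EF_A = 5
ES_B = 5; EF_B = 5+5 = 10
ES_C = 5; EF_C = 5+12 = 17
ES_D = max(EF_B=10, EF_C=17) = 17; EF_D = 17+12 = 29
ES_E = max(EF_A=5, EF_C=17) = 17; EF_E = 17+7 = 24
ES_F = max(EF_A=5, EF_B=10) = 10; EF_F = 10+10 = 20
ES_G = 17; EF_G = 17+2 = 19
ES_H = 10; EF_H = 10+2 = 12
ES_I = max(EF_B=10, EF_D=29, EF_E=24, EF_F=20, EF_G=19, EF_H=12) = 29; EF_I = 29+8 = 37
Expected project duration μ = 37 days. Critical path: A → C → D → I.

37 days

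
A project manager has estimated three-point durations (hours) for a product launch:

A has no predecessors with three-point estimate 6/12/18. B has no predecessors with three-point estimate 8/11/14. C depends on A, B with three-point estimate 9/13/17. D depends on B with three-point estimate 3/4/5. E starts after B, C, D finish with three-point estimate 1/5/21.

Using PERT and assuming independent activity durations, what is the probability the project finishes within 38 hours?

te_A = (6 + 4·12 + 18)/6 = 72/6 = 12; σ²_A = ((18−6)/6)² = 4.000
te_B = (8 + 4·11 + 14)/6 = 66/6 = 11; σ²_B = ((14−8)/6)² = 1.000
te_C = (9 + 4·13 + 17)/6 = 78/6 = 13; σ²_C = ((17−9)/6)² = 1.778
te_D = (3 + 4·4 + 5)/6 = 24/6 = 4; σ²_D = ((5−3)/6)² = 0.111
te_E = (1 + 4·5 + 21)/6 = 42/6 = 7; σ²_E = ((21−1)/6)² = 11.111

Forward pass:
ES_A = 0; EF_A = 12
ES_B = 0; EF_B = 11
ES_C = max(EF_A=12, EF_B=11) = 12; EF_C = 12+13 = 25
ES_D = 11; EF_D = 11+4 = 15
ES_E = max(EF_B=11, EF_C=25, EF_D=15) = 25; EF_E = 25+7 = 32
Expected project duration μ = 32 hours. Critical path: A → C → E.

Variance along critical path = 4.000 + 1.778 + 11.111 = 16.889; σ = √16.889 = 4.110 hours.
Z = (38 − 32) / 4.110 = 1.460
P(T ≤ 38) = Φ(1.460) ≈ 0.928

0.928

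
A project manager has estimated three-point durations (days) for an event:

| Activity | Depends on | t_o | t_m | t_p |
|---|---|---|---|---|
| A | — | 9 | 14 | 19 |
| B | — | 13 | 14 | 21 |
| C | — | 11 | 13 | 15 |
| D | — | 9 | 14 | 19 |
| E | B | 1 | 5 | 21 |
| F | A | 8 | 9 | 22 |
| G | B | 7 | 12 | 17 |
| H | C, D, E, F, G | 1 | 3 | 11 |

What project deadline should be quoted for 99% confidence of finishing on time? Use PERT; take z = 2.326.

37.3 days

te_A = (9 + 4·14 + 19)/6 = 84/6 = 14; σ²_A = ((19−9)/6)² = 2.778
te_B = (13 + 4·14 + 21)/6 = 90/6 = 15; σ²_B = ((21−13)/6)² = 1.778
te_C = (11 + 4·13 + 15)/6 = 78/6 = 13; σ²_C = ((15−11)/6)² = 0.444
te_D = (9 + 4·14 + 19)/6 = 84/6 = 14; σ²_D = ((19−9)/6)² = 2.778
te_E = (1 + 4·5 + 21)/6 = 42/6 = 7; σ²_E = ((21−1)/6)² = 11.111
te_F = (8 + 4·9 + 22)/6 = 66/6 = 11; σ²_F = ((22−8)/6)² = 5.444
te_G = (7 + 4·12 + 17)/6 = 72/6 = 12; σ²_G = ((17−7)/6)² = 2.778
te_H = (1 + 4·3 + 11)/6 = 24/6 = 4; σ²_H = ((11−1)/6)² = 2.778

Forward pass:
ES_A = 0; EF_A = 14
ES_B = 0; EF_B = 15
ES_C = 0; EF_C = 13
ES_D = 0; EF_D = 14
ES_E = 15; EF_E = 15+7 = 22
ES_F = 14; EF_F = 14+11 = 25
ES_G = 15; EF_G = 15+12 = 27
ES_H = max(EF_C=13, EF_D=14, EF_E=22, EF_F=25, EF_G=27) = 27; EF_H = 27+4 = 31
Expected project duration μ = 31 days. Critical path: B → G → H.

Variance along critical path = 1.778 + 2.778 + 2.778 = 7.333; σ = 2.708 days.
D = μ + z·σ = 31 + 2.326·2.708 = 37.3 days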